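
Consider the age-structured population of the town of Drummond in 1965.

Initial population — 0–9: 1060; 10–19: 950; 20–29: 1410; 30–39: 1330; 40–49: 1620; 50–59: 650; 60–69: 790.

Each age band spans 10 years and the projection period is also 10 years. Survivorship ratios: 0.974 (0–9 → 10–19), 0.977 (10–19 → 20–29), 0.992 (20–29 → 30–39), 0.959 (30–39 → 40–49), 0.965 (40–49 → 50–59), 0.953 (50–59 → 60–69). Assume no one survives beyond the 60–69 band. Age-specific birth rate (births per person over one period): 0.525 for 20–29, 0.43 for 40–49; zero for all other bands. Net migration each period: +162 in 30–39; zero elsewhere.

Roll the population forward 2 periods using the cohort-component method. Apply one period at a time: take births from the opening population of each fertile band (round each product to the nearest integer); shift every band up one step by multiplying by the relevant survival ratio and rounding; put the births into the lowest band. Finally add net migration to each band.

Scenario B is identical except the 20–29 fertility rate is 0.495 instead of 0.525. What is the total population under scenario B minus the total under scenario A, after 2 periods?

-69

[period 1]
Births: 1410 × 0.525 = 740, 1620 × 0.43 = 697 — total 1437
10–19: 1060 × 0.974 = 1032
20–29: 950 × 0.977 = 928
30–39: 1410 × 0.992 = 1399
40–49: 1330 × 0.959 = 1275
50–59: 1620 × 0.965 = 1563
60–69: 650 × 0.953 = 619
Net migration: 30–39 + 162 → 1561
Giving 1437 / 1032 / 928 / 1561 / 1275 / 1563 / 619.
[period 2]
Births: 928 × 0.525 = 487, 1275 × 0.43 = 548 — total 1035
10–19: 1437 × 0.974 = 1400
20–29: 1032 × 0.977 = 1008
30–39: 928 × 0.992 = 921
40–49: 1561 × 0.959 = 1497
50–59: 1275 × 0.965 = 1230
60–69: 1563 × 0.953 = 1490
Net migration: 30–39 + 162 → 1083
Giving 1035 / 1400 / 1008 / 1083 / 1497 / 1230 / 1490.
Scenario A total after 2 periods: 8743
Scenario B projection —
[period 1]
Births: 1410 × 0.495 = 698, 1620 × 0.43 = 697 — total 1395
10–19: 1060 × 0.974 = 1032
20–29: 950 × 0.977 = 928
30–39: 1410 × 0.992 = 1399
40–49: 1330 × 0.959 = 1275
50–59: 1620 × 0.965 = 1563
60–69: 650 × 0.953 = 619
Net migration: 30–39 + 162 → 1561
Giving 1395 / 1032 / 928 / 1561 / 1275 / 1563 / 619.
[period 2]
Births: 928 × 0.495 = 459, 1275 × 0.43 = 548 — total 1007
10–19: 1395 × 0.974 = 1359
20–29: 1032 × 0.977 = 1008
30–39: 928 × 0.992 = 921
40–49: 1561 × 0.959 = 1497
50–59: 1275 × 0.965 = 1230
60–69: 1563 × 0.953 = 1490
Net migration: 30–39 + 162 → 1083
Giving 1007 / 1359 / 1008 / 1083 / 1497 / 1230 / 1490.
Scenario B total after 2 periods: 8674
Difference B − A = 8674 − 8743 = -69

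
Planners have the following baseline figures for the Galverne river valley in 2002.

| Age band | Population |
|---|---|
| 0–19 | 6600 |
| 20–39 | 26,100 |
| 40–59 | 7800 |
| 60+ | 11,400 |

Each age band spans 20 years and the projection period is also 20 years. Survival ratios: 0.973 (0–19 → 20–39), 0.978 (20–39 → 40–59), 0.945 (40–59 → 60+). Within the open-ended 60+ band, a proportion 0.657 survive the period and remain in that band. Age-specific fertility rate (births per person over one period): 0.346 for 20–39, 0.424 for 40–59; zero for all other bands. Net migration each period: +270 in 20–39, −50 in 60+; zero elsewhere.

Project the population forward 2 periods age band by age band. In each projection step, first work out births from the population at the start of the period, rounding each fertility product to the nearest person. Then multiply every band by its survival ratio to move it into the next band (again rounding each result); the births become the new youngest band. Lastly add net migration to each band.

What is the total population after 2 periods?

65761

Period 1.
Births: 26100 × 0.346 = 9031 ; 7800 × 0.424 = 3307 — total 12338
20–39: 6600 × 0.973 = 6422
40–59: 26100 × 0.978 = 25526
60+: 7800 × 0.945 + 11400 × 0.657 = 7371 + 7490 = 14861
Net migration: 20–39 + 270 → 6692; 60+ − 50 → 14811
End of period: [12338, 6692, 25526, 14811]
Period 2.
Births: 6692 × 0.346 = 2315 ; 25526 × 0.424 = 10823 — total 13138
20–39: 12338 × 0.973 = 12005
40–59: 6692 × 0.978 = 6545
60+: 25526 × 0.945 + 14811 × 0.657 = 24122 + 9731 = 33853
Net migration: 20–39 + 270 → 12275; 60+ − 50 → 33803
End of period: [13138, 12275, 6545, 33803]
Total after period 2: 13138 + 12275 + 6545 + 33803 = 65761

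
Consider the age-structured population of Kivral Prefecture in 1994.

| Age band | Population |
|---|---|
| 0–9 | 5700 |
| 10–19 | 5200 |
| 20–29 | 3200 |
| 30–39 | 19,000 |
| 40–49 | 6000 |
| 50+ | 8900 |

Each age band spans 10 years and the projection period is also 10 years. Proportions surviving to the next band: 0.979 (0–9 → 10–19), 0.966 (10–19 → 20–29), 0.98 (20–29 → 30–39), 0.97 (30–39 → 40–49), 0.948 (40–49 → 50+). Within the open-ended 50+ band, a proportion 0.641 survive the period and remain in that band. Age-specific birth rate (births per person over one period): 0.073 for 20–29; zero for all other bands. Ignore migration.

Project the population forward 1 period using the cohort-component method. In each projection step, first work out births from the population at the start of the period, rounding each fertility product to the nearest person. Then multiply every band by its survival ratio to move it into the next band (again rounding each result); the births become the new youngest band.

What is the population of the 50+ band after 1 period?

11393

— Period 1 —
Births: 3200 × 0.073 = 234
10–19: 5700 × 0.979 = 5580
20–29: 5200 × 0.966 = 5023
30–39: 3200 × 0.98 = 3136
40–49: 19000 × 0.97 = 18430
50+: 6000 × 0.948 + 8900 × 0.641 = 5688 + 5705 = 11393
End of period: [234, 5580, 5023, 3136, 18430, 11393]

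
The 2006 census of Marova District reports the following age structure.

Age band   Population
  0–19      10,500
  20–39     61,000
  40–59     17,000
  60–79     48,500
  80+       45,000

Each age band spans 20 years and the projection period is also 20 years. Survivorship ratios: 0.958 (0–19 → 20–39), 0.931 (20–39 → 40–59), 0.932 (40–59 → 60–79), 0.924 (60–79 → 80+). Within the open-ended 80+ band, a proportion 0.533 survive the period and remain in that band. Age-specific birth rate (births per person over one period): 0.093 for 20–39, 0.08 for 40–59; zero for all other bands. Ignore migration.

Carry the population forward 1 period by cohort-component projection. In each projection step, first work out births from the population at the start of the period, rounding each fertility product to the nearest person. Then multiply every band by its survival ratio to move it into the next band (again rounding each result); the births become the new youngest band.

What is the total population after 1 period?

158526

— Period 1 —
Births: 61000 × 0.093 = 5673  |  17000 × 0.08 = 1360 — total 7033
20–39: 10500 × 0.958 = 10059
40–59: 61000 × 0.931 = 56791
60–79: 17000 × 0.932 = 15844
80+: 48500 × 0.924 + 45000 × 0.533 = 44814 + 23985 = 68799
→ [7033, 10059, 56791, 15844, 68799]
Total after period 1: 7033 + 10059 + 56791 + 15844 + 68799 = 158526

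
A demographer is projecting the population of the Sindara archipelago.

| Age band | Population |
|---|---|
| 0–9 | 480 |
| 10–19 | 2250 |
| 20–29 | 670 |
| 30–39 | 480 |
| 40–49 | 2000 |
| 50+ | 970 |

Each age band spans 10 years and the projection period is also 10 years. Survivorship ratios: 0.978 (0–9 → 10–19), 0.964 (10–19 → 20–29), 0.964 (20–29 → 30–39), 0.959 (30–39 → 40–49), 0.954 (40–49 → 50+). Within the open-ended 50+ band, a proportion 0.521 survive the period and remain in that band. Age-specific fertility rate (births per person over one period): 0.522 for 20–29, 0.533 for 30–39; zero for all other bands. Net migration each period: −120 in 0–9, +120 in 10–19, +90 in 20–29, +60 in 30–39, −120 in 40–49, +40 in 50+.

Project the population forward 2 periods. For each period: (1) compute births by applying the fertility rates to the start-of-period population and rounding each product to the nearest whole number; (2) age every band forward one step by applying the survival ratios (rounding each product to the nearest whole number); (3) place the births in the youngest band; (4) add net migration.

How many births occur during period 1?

Period 1:
Births: 670 × 0.522 = 350 ; 480 × 0.533 = 256 → 606
10–19: 480 × 0.978 = 469
20–29: 2250 × 0.964 = 2169
30–39: 670 × 0.964 = 646
40–49: 480 × 0.959 = 460
50+: 2000 × 0.954 + 970 × 0.521 = 1908 + 505 = 2413
Net migration: 0–9 − 120 → 486; 10–19 + 120 → 589; 20–29 + 90 → 2259; 30–39 + 60 → 706; 40–49 − 120 → 340; 50+ + 40 → 2453
→ [486, 589, 2259, 706, 340, 2453]

606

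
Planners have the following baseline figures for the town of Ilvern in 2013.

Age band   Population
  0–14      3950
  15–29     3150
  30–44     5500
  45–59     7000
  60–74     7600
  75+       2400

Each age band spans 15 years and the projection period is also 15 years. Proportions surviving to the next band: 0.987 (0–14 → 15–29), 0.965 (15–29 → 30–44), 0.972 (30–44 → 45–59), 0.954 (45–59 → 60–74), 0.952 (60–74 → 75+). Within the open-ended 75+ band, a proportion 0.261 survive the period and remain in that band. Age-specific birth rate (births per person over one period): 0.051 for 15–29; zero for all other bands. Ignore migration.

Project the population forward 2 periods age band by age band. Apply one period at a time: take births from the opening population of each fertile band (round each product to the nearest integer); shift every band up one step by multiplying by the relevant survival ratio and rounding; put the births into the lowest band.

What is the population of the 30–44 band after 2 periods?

3763

(Bands numbered youngest = 1 to oldest = 6.)
[period 1]
Births: 3150 × 0.051 = 161
Band 2: 3950 × 0.987 = 3899
Band 3: 3150 × 0.965 = 3040
Band 4: 5500 × 0.972 = 5346
Band 5: 7000 × 0.954 = 6678
Band 6: 7600 × 0.952 + 2400 × 0.261 = 7235 + 626 = 7861
→ [161, 3899, 3040, 5346, 6678, 7861]
[period 2]
Births: 3899 × 0.051 = 199
Band 2: 161 × 0.987 = 159
Band 3: 3899 × 0.965 = 3763
Band 4: 3040 × 0.972 = 2955
Band 5: 5346 × 0.954 = 5100
Band 6: 6678 × 0.952 + 7861 × 0.261 = 6357 + 2052 = 8409
→ [199, 159, 3763, 2955, 5100, 8409]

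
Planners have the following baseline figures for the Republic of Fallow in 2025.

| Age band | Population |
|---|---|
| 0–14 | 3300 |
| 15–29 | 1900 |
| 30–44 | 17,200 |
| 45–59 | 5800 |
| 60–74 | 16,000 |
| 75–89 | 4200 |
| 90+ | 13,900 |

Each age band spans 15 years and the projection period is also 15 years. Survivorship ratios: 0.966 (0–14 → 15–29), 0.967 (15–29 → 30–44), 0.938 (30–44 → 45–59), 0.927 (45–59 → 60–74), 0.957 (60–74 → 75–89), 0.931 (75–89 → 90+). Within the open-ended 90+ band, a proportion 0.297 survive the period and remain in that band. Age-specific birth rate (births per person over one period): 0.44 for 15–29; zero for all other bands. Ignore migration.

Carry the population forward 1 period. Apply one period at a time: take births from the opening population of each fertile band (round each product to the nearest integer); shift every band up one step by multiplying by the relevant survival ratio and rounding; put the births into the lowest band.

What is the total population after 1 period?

50722

— Period 1 —
Births: 1900 * 0.44 = 836
15–29: 3300 * 0.966 = 3188
30–44: 1900 * 0.967 = 1837
45–59: 17200 * 0.938 = 16134
60–74: 5800 * 0.927 = 5377
75–89: 16000 * 0.957 = 15312
90+: 4200 * 0.931 + 13900 * 0.297 = 3910 + 4128 = 8038
Population now: 0–14=836, 15–29=3188, 30–44=1837, 45–59=16134, 60–74=5377, 75–89=15312, 90+=8038
Total after period 1: 836 + 3188 + 1837 + 16134 + 5377 + 15312 + 8038 = 50722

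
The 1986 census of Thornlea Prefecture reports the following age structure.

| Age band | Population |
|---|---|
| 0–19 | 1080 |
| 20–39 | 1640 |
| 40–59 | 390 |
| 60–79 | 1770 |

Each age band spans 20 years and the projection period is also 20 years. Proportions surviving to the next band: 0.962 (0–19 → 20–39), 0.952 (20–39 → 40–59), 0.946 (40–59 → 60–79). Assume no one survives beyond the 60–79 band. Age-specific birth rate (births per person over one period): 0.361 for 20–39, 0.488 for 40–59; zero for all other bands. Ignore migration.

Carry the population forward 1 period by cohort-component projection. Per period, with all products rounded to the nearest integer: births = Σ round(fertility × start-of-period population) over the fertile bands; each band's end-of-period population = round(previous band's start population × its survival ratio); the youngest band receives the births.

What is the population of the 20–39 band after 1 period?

— Period 1 —
Births: 1640 × 0.361 = 592  |  390 × 0.488 = 190 → 782
20–39: 1080 × 0.962 = 1039
40–59: 1640 × 0.952 = 1561
60–79: 390 × 0.946 = 369
Giving 782 / 1039 / 1561 / 369.

1039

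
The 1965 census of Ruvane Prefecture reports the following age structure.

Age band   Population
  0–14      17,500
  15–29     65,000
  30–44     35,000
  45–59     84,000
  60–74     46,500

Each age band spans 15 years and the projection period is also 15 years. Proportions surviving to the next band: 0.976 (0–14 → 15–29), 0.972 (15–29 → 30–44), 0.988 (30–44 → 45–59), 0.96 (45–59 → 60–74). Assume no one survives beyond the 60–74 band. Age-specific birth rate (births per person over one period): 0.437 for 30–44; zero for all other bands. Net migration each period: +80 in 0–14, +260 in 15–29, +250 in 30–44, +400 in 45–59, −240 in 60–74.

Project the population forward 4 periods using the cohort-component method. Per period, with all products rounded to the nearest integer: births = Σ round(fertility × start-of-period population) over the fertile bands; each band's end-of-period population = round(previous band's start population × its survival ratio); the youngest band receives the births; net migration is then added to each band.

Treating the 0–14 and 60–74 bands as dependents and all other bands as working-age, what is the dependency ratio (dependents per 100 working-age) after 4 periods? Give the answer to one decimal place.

Period 1.
Births: 35000 * 0.437 = 15295
15–29: 17500 * 0.976 = 17080
30–44: 65000 * 0.972 = 63180
45–59: 35000 * 0.988 = 34580
60–74: 84000 * 0.96 = 80640
Net migration: 0–14 + 80 → 15375; 15–29 + 260 → 17340; 30–44 + 250 → 63430; 45–59 + 400 → 34980; 60–74 − 240 → 80400
Population now: 0–14=15375, 15–29=17340, 30–44=63430, 45–59=34980, 60–74=80400
Period 2.
Births: 63430 * 0.437 = 27719
15–29: 15375 * 0.976 = 15006
30–44: 17340 * 0.972 = 16854
45–59: 63430 * 0.988 = 62669
60–74: 34980 * 0.96 = 33581
Net migration: 0–14 + 80 → 27799; 15–29 + 260 → 15266; 30–44 + 250 → 17104; 45–59 + 400 → 63069; 60–74 − 240 → 33341
Population now: 0–14=27799, 15–29=15266, 30–44=17104, 45–59=63069, 60–74=33341
Period 3.
Births: 17104 * 0.437 = 7474
15–29: 27799 * 0.976 = 27132
30–44: 15266 * 0.972 = 14839
45–59: 17104 * 0.988 = 16899
60–74: 63069 * 0.96 = 60546
Net migration: 0–14 + 80 → 7554; 15–29 + 260 → 27392; 30–44 + 250 → 15089; 45–59 + 400 → 17299; 60–74 − 240 → 60306
Population now: 0–14=7554, 15–29=27392, 30–44=15089, 45–59=17299, 60–74=60306
Period 4.
Births: 15089 * 0.437 = 6594
15–29: 7554 * 0.976 = 7373
30–44: 27392 * 0.972 = 26625
45–59: 15089 * 0.988 = 14908
60–74: 17299 * 0.96 = 16607
Net migration: 0–14 + 80 → 6674; 15–29 + 260 → 7633; 30–44 + 250 → 26875; 45–59 + 400 → 15308; 60–74 − 240 → 16367
Population now: 0–14=6674, 15–29=7633, 30–44=26875, 45–59=15308, 60–74=16367
Dependents (band 0–14 + band 60–74) = 6674 + 16367 = 23041; working-age = 49816; ratio = 23041/49816 × 100 = 46.3

46.3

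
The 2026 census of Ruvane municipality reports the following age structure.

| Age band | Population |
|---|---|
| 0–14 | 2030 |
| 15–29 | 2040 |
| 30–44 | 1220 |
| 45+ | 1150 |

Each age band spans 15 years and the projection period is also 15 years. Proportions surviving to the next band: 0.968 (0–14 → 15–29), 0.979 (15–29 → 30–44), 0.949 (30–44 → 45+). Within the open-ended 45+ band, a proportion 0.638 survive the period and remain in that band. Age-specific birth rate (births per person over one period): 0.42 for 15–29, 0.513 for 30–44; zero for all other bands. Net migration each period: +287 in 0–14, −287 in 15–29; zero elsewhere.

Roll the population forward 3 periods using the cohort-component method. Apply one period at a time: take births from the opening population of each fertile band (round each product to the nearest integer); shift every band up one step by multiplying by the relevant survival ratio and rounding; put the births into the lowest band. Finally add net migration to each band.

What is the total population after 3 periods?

8327

[period 1]
Births: 2040 × 0.42 = 857 ; 1220 × 0.513 = 626 ⇒ total 1483
15–29: 2030 × 0.968 = 1965
30–44: 2040 × 0.979 = 1997
45+: 1220 × 0.949 + 1150 × 0.638 = 1158 + 734 = 1892
Net migration: 0–14 + 287 → 1770; 15–29 − 287 → 1678
Giving 1770 / 1678 / 1997 / 1892.
[period 2]
Births: 1678 × 0.42 = 705 ; 1997 × 0.513 = 1024 ⇒ total 1729
15–29: 1770 × 0.968 = 1713
30–44: 1678 × 0.979 = 1643
45+: 1997 × 0.949 + 1892 × 0.638 = 1895 + 1207 = 3102
Net migration: 0–14 + 287 → 2016; 15–29 − 287 → 1426
Giving 2016 / 1426 / 1643 / 3102.
[period 3]
Births: 1426 × 0.42 = 599 ; 1643 × 0.513 = 843 ⇒ total 1442
15–29: 2016 × 0.968 = 1951
30–44: 1426 × 0.979 = 1396
45+: 1643 × 0.949 + 3102 × 0.638 = 1559 + 1979 = 3538
Net migration: 0–14 + 287 → 1729; 15–29 − 287 → 1664
Giving 1729 / 1664 / 1396 / 3538.
Total after period 3: 1729 + 1664 + 1396 + 3538 = 8327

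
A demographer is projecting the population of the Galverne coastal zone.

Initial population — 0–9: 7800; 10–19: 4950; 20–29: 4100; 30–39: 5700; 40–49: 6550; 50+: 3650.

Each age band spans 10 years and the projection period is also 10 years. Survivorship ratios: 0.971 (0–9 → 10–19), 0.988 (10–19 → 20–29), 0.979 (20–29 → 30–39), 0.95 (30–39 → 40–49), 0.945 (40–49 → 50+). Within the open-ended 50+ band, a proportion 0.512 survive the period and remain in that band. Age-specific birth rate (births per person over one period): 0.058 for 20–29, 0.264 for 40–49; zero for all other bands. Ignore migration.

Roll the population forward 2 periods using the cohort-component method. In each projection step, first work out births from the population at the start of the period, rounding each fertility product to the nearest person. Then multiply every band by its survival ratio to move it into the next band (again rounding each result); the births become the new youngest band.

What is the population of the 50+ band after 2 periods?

Period 1:
Births: 4100 * 0.058 = 238, 6550 * 0.264 = 1729 ⇒ total 1967
10–19: 7800 * 0.971 = 7574
20–29: 4950 * 0.988 = 4891
30–39: 4100 * 0.979 = 4014
40–49: 5700 * 0.95 = 5415
50+: 6550 * 0.945 + 3650 * 0.512 = 6190 + 1869 = 8059
Population now: 0–9=1967, 10–19=7574, 20–29=4891, 30–39=4014, 40–49=5415, 50+=8059
Period 2:
Births: 4891 * 0.058 = 284, 5415 * 0.264 = 1430 ⇒ total 1714
10–19: 1967 * 0.971 = 1910
20–29: 7574 * 0.988 = 7483
30–39: 4891 * 0.979 = 4788
40–49: 4014 * 0.95 = 3813
50+: 5415 * 0.945 + 8059 * 0.512 = 5117 + 4126 = 9243
Population now: 0–9=1714, 10–19=1910, 20–29=7483, 30–39=4788, 40–49=3813, 50+=9243

9243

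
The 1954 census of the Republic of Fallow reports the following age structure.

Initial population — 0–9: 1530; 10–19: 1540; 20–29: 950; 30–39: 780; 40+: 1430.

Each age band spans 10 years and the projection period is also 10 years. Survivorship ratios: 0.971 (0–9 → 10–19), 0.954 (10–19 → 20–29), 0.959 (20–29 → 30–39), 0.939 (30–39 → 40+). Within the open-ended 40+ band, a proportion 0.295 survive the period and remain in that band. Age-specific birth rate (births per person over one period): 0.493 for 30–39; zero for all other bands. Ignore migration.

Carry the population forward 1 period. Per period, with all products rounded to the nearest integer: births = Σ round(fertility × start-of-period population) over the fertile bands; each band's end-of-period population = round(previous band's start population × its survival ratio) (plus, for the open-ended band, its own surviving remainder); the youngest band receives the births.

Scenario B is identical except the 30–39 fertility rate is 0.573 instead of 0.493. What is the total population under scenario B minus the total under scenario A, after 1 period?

After projecting period 1:
Births: 780 × 0.493 = 385
10–19: 1530 × 0.971 = 1486
20–29: 1540 × 0.954 = 1469
30–39: 950 × 0.959 = 911
40+: 780 × 0.939 + 1430 × 0.295 = 732 + 422 = 1154
→ [385, 1486, 1469, 911, 1154]
Scenario A total after 1 period: 5405
Scenario B projection —
After projecting period 1:
Births: 780 × 0.573 = 447
10–19: 1530 × 0.971 = 1486
20–29: 1540 × 0.954 = 1469
30–39: 950 × 0.959 = 911
40+: 780 × 0.939 + 1430 × 0.295 = 732 + 422 = 1154
→ [447, 1486, 1469, 911, 1154]
Scenario B total after 1 period: 5467
Difference B − A = 5467 − 5405 = 62

62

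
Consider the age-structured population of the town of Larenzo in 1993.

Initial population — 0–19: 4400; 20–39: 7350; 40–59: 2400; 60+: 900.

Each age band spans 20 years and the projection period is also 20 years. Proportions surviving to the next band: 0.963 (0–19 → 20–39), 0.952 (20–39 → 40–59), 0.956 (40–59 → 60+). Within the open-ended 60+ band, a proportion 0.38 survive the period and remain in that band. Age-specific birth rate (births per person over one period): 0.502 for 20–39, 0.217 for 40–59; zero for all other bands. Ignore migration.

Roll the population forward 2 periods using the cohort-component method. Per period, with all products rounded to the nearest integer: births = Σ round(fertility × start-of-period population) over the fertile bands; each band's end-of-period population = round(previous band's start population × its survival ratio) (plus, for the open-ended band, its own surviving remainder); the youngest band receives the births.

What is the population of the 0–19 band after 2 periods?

After projecting period 1:
Births: 7350 * 0.502 = 3690  |  2400 * 0.217 = 521 → 4211
20–39: 4400 * 0.963 = 4237
40–59: 7350 * 0.952 = 6997
60+: 2400 * 0.956 + 900 * 0.38 = 2294 + 342 = 2636
→ [4211, 4237, 6997, 2636]
After projecting period 2:
Births: 4237 * 0.502 = 2127  |  6997 * 0.217 = 1518 → 3645
20–39: 4211 * 0.963 = 4055
40–59: 4237 * 0.952 = 4034
60+: 6997 * 0.956 + 2636 * 0.38 = 6689 + 1002 = 7691
→ [3645, 4055, 4034, 7691]

3645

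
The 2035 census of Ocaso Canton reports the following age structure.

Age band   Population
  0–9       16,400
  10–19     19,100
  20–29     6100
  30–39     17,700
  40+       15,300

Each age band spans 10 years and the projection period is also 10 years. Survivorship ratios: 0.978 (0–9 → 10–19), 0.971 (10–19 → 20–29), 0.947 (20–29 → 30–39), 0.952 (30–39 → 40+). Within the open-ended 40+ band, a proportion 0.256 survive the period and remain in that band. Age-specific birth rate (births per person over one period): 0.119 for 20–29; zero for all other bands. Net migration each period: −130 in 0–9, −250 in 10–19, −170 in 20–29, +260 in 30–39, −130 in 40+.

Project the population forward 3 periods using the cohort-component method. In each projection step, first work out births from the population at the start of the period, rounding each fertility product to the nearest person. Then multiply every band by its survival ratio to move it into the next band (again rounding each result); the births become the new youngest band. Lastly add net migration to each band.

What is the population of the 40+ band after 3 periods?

19474

— Period 1 —
Births: 6100 × 0.119 = 726
10–19: 16400 × 0.978 = 16039
20–29: 19100 × 0.971 = 18546
30–39: 6100 × 0.947 = 5777
40+: 17700 × 0.952 + 15300 × 0.256 = 16850 + 3917 = 20767
Net migration: 0–9 − 130 → 596; 10–19 − 250 → 15789; 20–29 − 170 → 18376; 30–39 + 260 → 6037; 40+ − 130 → 20637
Giving 596 / 15789 / 18376 / 6037 / 20637.
— Period 2 —
Births: 18376 × 0.119 = 2187
10–19: 596 × 0.978 = 583
20–29: 15789 × 0.971 = 15331
30–39: 18376 × 0.947 = 17402
40+: 6037 × 0.952 + 20637 × 0.256 = 5747 + 5283 = 11030
Net migration: 0–9 − 130 → 2057; 10–19 − 250 → 333; 20–29 − 170 → 15161; 30–39 + 260 → 17662; 40+ − 130 → 10900
Giving 2057 / 333 / 15161 / 17662 / 10900.
— Period 3 —
Births: 15161 × 0.119 = 1804
10–19: 2057 × 0.978 = 2012
20–29: 333 × 0.971 = 323
30–39: 15161 × 0.947 = 14357
40+: 17662 × 0.952 + 10900 × 0.256 = 16814 + 2790 = 19604
Net migration: 0–9 − 130 → 1674; 10–19 − 250 → 1762; 20–29 − 170 → 153; 30–39 + 260 → 14617; 40+ − 130 → 19474
Giving 1674 / 1762 / 153 / 14617 / 19474.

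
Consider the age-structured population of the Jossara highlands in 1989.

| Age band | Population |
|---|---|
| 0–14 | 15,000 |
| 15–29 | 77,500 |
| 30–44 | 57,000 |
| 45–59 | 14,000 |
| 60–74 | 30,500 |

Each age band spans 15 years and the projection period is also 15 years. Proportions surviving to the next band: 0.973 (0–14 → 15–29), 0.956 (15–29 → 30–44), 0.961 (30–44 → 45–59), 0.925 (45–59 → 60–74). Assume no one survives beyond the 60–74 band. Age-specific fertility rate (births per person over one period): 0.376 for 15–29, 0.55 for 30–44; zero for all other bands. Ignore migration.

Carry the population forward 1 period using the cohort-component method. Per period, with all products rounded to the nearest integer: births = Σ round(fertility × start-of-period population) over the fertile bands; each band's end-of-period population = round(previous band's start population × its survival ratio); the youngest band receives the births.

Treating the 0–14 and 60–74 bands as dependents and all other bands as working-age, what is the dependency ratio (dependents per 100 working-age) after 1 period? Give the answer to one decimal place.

51.2

Period 1.
Births: 77500 * 0.376 = 29140 ; 57000 * 0.55 = 31350 ⇒ total 60490
15–29: 15000 * 0.973 = 14595
30–44: 77500 * 0.956 = 74090
45–59: 57000 * 0.961 = 54777
60–74: 14000 * 0.925 = 12950
→ [60490, 14595, 74090, 54777, 12950]
Dependents (band 0–14 + band 60–74) = 60490 + 12950 = 73440; working-age = 143462; ratio = 73440/143462 × 100 = 51.2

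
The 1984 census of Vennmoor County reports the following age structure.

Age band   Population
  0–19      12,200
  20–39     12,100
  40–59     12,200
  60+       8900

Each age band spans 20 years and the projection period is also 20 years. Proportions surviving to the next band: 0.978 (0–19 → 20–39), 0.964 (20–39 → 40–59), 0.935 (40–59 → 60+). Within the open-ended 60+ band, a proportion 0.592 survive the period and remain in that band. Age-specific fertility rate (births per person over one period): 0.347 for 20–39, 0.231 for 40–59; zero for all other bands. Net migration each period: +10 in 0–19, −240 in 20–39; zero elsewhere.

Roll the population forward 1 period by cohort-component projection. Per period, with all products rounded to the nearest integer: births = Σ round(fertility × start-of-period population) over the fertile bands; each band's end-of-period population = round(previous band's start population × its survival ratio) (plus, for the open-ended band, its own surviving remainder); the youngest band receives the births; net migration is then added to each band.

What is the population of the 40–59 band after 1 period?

Call the groups 1 to 4, youngest first.
Period 1.
Births: 12100 × 0.347 = 4199  |  12200 × 0.231 = 2818 → 7017
Group 2: 12200 × 0.978 = 11932
Group 3: 12100 × 0.964 = 11664
Group 4: 12200 × 0.935 + 8900 × 0.592 = 11407 + 5269 = 16676
Net migration: Group 1 + 10 → 7027; Group 2 − 240 → 11692
End of period: [7027, 11692, 11664, 16676]

11664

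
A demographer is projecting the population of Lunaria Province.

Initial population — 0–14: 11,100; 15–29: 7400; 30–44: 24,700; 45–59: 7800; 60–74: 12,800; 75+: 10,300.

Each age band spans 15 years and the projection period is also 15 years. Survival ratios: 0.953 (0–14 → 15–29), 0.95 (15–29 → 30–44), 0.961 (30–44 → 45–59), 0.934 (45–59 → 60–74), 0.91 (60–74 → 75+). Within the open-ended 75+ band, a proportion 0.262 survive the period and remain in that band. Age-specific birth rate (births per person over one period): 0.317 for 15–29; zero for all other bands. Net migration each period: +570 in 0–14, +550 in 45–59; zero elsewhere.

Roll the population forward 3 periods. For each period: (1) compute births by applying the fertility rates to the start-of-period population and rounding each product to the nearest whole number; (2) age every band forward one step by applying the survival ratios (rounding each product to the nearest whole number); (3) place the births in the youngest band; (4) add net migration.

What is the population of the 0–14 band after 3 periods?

Call the bands 1 to 6, youngest first.
— Period 1 —
Births: 7400 × 0.317 = 2346
Band 2: 11100 × 0.953 = 10578
Band 3: 7400 × 0.95 = 7030
Band 4: 24700 × 0.961 = 23737
Band 5: 7800 × 0.934 = 7285
Band 6: 12800 × 0.91 + 10300 × 0.262 = 11648 + 2699 = 14347
Net migration: Band 1 + 570 → 2916; Band 4 + 550 → 24287
Population now: 0–14=2916, 15–29=10578, 30–44=7030, 45–59=24287, 60–74=7285, 75+=14347
— Period 2 —
Births: 10578 × 0.317 = 3353
Band 2: 2916 × 0.953 = 2779
Band 3: 10578 × 0.95 = 10049
Band 4: 7030 × 0.961 = 6756
Band 5: 24287 × 0.934 = 22684
Band 6: 7285 × 0.91 + 14347 × 0.262 = 6629 + 3759 = 10388
Net migration: Band 1 + 570 → 3923; Band 4 + 550 → 7306
Population now: 0–14=3923, 15–29=2779, 30–44=10049, 45–59=7306, 60–74=22684, 75+=10388
— Period 3 —
Births: 2779 × 0.317 = 881
Band 2: 3923 × 0.953 = 3739
Band 3: 2779 × 0.95 = 2640
Band 4: 10049 × 0.961 = 9657
Band 5: 7306 × 0.934 = 6824
Band 6: 22684 × 0.91 + 10388 × 0.262 = 20642 + 2722 = 23364
Net migration: Band 1 + 570 → 1451; Band 4 + 550 → 10207
Population now: 0–14=1451, 15–29=3739, 30–44=2640, 45–59=10207, 60–74=6824, 75+=23364

1451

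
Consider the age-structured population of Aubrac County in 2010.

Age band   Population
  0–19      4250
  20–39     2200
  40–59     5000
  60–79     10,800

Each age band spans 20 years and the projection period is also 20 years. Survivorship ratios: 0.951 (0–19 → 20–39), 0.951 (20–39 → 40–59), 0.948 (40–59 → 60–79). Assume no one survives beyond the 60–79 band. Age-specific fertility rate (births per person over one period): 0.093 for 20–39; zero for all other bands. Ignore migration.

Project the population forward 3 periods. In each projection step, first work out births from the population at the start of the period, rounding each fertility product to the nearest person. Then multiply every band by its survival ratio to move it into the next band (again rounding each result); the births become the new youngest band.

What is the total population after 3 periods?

4205

Period 1:
Births: 2200 * 0.093 = 205
20–39: 4250 * 0.951 = 4042
40–59: 2200 * 0.951 = 2092
60–79: 5000 * 0.948 = 4740
Giving 205 / 4042 / 2092 / 4740.
Period 2:
Births: 4042 * 0.093 = 376
20–39: 205 * 0.951 = 195
40–59: 4042 * 0.951 = 3844
60–79: 2092 * 0.948 = 1983
Giving 376 / 195 / 3844 / 1983.
Period 3:
Births: 195 * 0.093 = 18
20–39: 376 * 0.951 = 358
40–59: 195 * 0.951 = 185
60–79: 3844 * 0.948 = 3644
Giving 18 / 358 / 185 / 3644.
Total after period 3: 18 + 358 + 185 + 3644 = 4205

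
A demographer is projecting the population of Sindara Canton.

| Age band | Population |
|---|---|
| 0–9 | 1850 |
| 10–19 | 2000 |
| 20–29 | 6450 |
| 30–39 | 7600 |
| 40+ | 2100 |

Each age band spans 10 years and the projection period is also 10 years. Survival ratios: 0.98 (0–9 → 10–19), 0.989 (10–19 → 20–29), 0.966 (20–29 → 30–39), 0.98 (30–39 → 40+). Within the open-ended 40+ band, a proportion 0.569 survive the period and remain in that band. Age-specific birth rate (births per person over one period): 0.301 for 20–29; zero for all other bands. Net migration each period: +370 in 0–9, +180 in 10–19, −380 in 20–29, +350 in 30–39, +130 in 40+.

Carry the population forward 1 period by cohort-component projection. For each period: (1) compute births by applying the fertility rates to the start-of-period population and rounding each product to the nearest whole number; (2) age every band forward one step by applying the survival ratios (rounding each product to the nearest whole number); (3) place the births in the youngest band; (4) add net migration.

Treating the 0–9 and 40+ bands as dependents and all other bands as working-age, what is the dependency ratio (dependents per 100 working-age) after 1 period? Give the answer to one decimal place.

109.0

Let band 1 be 0–9 through band 5 = 40+.
After projecting period 1:
Births: 6450 × 0.301 = 1941
Band 2: 1850 × 0.98 = 1813
Band 3: 2000 × 0.989 = 1978
Band 4: 6450 × 0.966 = 6231
Band 5: 7600 × 0.98 + 2100 × 0.569 = 7448 + 1195 = 8643
Net migration: Band 1 + 370 → 2311; Band 2 + 180 → 1993; Band 3 − 380 → 1598; Band 4 + 350 → 6581; Band 5 + 130 → 8773
Giving 2311 / 1993 / 1598 / 6581 / 8773.
Dependents (band 0–9 + band 40+) = 2311 + 8773 = 11084; working-age = 10172; ratio = 11084/10172 × 100 = 109.0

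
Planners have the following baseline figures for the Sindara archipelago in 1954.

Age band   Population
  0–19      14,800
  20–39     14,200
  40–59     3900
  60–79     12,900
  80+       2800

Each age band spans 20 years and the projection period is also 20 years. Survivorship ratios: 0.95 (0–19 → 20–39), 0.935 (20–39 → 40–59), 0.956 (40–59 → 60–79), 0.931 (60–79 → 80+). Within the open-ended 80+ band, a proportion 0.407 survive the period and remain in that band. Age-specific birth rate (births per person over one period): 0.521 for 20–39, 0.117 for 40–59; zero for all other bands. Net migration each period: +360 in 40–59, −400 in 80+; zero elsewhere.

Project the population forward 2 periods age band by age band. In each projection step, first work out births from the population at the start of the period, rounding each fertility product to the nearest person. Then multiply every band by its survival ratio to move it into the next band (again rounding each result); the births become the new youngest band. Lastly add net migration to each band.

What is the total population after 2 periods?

Call the groups 1 to 5, youngest first.
After projecting period 1:
Births: 14200 × 0.521 = 7398  |  3900 × 0.117 = 456 ⇒ total 7854
Group 2: 14800 × 0.95 = 14060
Group 3: 14200 × 0.935 = 13277
Group 4: 3900 × 0.956 = 3728
Group 5: 12900 × 0.931 + 2800 × 0.407 = 12010 + 1140 = 13150
Net migration: Group 3 + 360 → 13637; Group 5 − 400 → 12750
→ [7854, 14060, 13637, 3728, 12750]
After projecting period 2:
Births: 14060 × 0.521 = 7325  |  13637 × 0.117 = 1596 ⇒ total 8921
Group 2: 7854 × 0.95 = 7461
Group 3: 14060 × 0.935 = 13146
Group 4: 13637 × 0.956 = 13037
Group 5: 3728 × 0.931 + 12750 × 0.407 = 3471 + 5189 = 8660
Net migration: Group 3 + 360 → 13506; Group 5 − 400 → 8260
→ [8921, 7461, 13506, 13037, 8260]
Total after period 2: 8921 + 7461 + 13506 + 13037 + 8260 = 51185

51185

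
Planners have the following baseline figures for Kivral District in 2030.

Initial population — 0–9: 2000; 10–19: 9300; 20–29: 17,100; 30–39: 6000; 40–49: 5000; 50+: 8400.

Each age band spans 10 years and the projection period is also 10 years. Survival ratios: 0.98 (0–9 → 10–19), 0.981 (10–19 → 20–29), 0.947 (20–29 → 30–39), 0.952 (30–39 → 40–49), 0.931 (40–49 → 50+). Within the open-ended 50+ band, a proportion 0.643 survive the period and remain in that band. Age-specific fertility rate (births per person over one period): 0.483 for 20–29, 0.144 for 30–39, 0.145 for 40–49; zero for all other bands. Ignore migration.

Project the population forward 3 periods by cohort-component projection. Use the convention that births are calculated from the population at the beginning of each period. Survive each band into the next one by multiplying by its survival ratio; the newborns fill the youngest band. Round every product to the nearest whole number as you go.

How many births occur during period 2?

7566

Let group 1 be 0–9 through group 6 = 50+.
Period 1:
Births: 17100 × 0.483 = 8259, 6000 × 0.144 = 864, 5000 × 0.145 = 725 — total 9848
Group 2: 2000 × 0.98 = 1960
Group 3: 9300 × 0.981 = 9123
Group 4: 17100 × 0.947 = 16194
Group 5: 6000 × 0.952 = 5712
Group 6: 5000 × 0.931 + 8400 × 0.643 = 4655 + 5401 = 10056
→ [9848, 1960, 9123, 16194, 5712, 10056]
Period 2:
Births: 9123 × 0.483 = 4406, 16194 × 0.144 = 2332, 5712 × 0.145 = 828 — total 7566
Group 2: 9848 × 0.98 = 9651
Group 3: 1960 × 0.981 = 1923
Group 4: 9123 × 0.947 = 8639
Group 5: 16194 × 0.952 = 15417
Group 6: 5712 × 0.931 + 10056 × 0.643 = 5318 + 6466 = 11784
→ [7566, 9651, 1923, 8639, 15417, 11784]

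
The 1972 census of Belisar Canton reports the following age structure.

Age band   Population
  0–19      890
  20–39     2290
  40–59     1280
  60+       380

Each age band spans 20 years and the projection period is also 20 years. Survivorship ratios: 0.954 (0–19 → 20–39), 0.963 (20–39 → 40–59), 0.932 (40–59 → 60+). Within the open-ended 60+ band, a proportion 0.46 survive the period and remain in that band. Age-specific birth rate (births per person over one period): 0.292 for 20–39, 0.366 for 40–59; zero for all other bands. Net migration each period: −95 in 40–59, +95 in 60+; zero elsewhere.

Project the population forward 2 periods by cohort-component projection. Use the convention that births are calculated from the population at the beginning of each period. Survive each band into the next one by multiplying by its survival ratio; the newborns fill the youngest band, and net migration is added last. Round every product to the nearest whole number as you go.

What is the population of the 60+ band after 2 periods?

Period 1.
Births: 2290 * 0.292 = 669, 1280 * 0.366 = 468 → total 1137
20–39: 890 * 0.954 = 849
40–59: 2290 * 0.963 = 2205
60+: 1280 * 0.932 + 380 * 0.46 = 1193 + 175 = 1368
Net migration: 40–59 − 95 → 2110; 60+ + 95 → 1463
→ [1137, 849, 2110, 1463]
Period 2.
Births: 849 * 0.292 = 248, 2110 * 0.366 = 772 → total 1020
20–39: 1137 * 0.954 = 1085
40–59: 849 * 0.963 = 818
60+: 2110 * 0.932 + 1463 * 0.46 = 1967 + 673 = 2640
Net migration: 40–59 − 95 → 723; 60+ + 95 → 2735
→ [1020, 1085, 723, 2735]

2735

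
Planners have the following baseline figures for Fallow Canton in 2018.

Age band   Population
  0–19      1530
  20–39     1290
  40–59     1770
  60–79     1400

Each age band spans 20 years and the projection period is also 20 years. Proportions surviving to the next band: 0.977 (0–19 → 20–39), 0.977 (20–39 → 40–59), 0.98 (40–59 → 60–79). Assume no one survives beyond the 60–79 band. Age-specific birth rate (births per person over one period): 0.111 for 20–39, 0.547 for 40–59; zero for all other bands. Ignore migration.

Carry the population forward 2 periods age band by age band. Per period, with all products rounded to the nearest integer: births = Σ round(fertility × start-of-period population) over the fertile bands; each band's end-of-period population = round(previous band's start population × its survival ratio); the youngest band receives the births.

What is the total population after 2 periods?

[period 1]
Births: 1290 * 0.111 = 143, 1770 * 0.547 = 968 → 1111
20–39: 1530 * 0.977 = 1495
40–59: 1290 * 0.977 = 1260
60–79: 1770 * 0.98 = 1735
→ [1111, 1495, 1260, 1735]
[period 2]
Births: 1495 * 0.111 = 166, 1260 * 0.547 = 689 → 855
20–39: 1111 * 0.977 = 1085
40–59: 1495 * 0.977 = 1461
60–79: 1260 * 0.98 = 1235
→ [855, 1085, 1461, 1235]
Total after period 2: 855 + 1085 + 1461 + 1235 = 4636

4636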